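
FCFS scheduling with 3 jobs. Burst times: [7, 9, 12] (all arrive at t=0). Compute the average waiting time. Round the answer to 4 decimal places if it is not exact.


FCFS order (as given): [7, 9, 12]
Waiting times:
  Job 1: wait = 0
  Job 2: wait = 7
  Job 3: wait = 16
Sum of waiting times = 23
Average waiting time = 23/3 = 7.6667

7.6667


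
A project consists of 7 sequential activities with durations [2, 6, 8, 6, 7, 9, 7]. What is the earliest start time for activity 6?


Activity 6 starts after activities 1 through 5 complete.
Predecessor durations: [2, 6, 8, 6, 7]
ES = 2 + 6 + 8 + 6 + 7 = 29

29


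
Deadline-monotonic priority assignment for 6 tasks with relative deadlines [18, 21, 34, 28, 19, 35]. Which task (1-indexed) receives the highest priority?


Sort tasks by relative deadline (ascending):
  Task 1: deadline = 18
  Task 5: deadline = 19
  Task 2: deadline = 21
  Task 4: deadline = 28
  Task 3: deadline = 34
  Task 6: deadline = 35
Priority order (highest first): [1, 5, 2, 4, 3, 6]
Highest priority task = 1

1


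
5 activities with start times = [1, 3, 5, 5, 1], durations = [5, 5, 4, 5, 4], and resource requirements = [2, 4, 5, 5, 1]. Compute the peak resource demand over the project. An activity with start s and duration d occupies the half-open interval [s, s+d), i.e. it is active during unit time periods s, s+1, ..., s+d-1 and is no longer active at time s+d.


Each activity i is active on [start_i, start_i + duration_i).
Compute total resource usage per time slot:
  t=0: active resources = [], total = 0
  t=1: active resources = [2, 1], total = 3
  t=2: active resources = [2, 1], total = 3
  t=3: active resources = [2, 4, 1], total = 7
  t=4: active resources = [2, 4, 1], total = 7
  t=5: active resources = [2, 4, 5, 5], total = 16
  t=6: active resources = [4, 5, 5], total = 14
  t=7: active resources = [4, 5, 5], total = 14
  t=8: active resources = [5, 5], total = 10
  t=9: active resources = [5], total = 5
Peak resource demand = 16

16


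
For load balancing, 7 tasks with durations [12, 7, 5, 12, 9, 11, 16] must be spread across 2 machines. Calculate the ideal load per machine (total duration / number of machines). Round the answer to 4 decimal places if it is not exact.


Total processing time = 12 + 7 + 5 + 12 + 9 + 11 + 16 = 72
Number of machines = 2
Ideal balanced load = 72 / 2 = 36.0

36.0


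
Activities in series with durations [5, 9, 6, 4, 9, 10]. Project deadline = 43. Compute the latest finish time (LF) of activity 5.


LF(activity 5) = deadline - sum of successor durations
Successors: activities 6 through 6 with durations [10]
Sum of successor durations = 10
LF = 43 - 10 = 33

33


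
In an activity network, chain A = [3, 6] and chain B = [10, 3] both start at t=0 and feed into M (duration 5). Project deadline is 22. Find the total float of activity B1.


Forward pass: ES(B1) = sum of predecessors on chain B = 0
EF = ES + duration = 0 + 10 = 10
Backward pass: LF(M) = deadline = 22; LS(M) = 22 - 5 = 17
LF(B1) = LS(M) - sum(successors on chain B) = 17 - 3 = 14
LS = LF - duration = 14 - 10 = 4
Total float = LS - ES = 4 - 0 = 4

4


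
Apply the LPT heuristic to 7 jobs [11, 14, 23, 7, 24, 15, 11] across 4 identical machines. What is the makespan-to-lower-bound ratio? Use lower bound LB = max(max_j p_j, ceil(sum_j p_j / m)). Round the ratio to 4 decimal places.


LPT order: [24, 23, 15, 14, 11, 11, 7]
Machine loads after assignment: [24, 30, 26, 25]
LPT makespan = 30
Lower bound = max(max_job, ceil(total/4)) = max(24, 27) = 27
Ratio = 30 / 27 = 1.1111

1.1111


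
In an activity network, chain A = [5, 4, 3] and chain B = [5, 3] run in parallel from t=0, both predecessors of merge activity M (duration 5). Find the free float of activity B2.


ES(B2) = sum of predecessors on chain B = 5
EF(B2) = ES + duration = 5 + 3 = 8
Successor of B2 is M. ES(M) = max(sum(A), sum(B)) = max(12, 8) = 12
Free float = ES(successor) - EF(current) = 12 - 8 = 4

4


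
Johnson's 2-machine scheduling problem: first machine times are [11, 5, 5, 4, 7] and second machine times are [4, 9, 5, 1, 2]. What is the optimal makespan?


Apply Johnson's rule:
  Group 1 (a <= b): [(2, 5, 9), (3, 5, 5)]
  Group 2 (a > b): [(1, 11, 4), (5, 7, 2), (4, 4, 1)]
Optimal job order: [2, 3, 1, 5, 4]
Schedule:
  Job 2: M1 done at 5, M2 done at 14
  Job 3: M1 done at 10, M2 done at 19
  Job 1: M1 done at 21, M2 done at 25
  Job 5: M1 done at 28, M2 done at 30
  Job 4: M1 done at 32, M2 done at 33
Makespan = 33

33


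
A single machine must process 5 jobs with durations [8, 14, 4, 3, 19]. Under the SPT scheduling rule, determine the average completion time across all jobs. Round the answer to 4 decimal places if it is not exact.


Sort jobs by processing time (SPT order): [3, 4, 8, 14, 19]
Compute completion times sequentially:
  Job 1: processing = 3, completes at 3
  Job 2: processing = 4, completes at 7
  Job 3: processing = 8, completes at 15
  Job 4: processing = 14, completes at 29
  Job 5: processing = 19, completes at 48
Sum of completion times = 102
Average completion time = 102/5 = 20.4

20.4


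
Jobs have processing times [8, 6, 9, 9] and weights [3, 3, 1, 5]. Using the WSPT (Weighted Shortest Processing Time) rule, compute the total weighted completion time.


Compute p/w ratios and sort ascending (WSPT): [(9, 5), (6, 3), (8, 3), (9, 1)]
Compute weighted completion times:
  Job (p=9,w=5): C=9, w*C=5*9=45
  Job (p=6,w=3): C=15, w*C=3*15=45
  Job (p=8,w=3): C=23, w*C=3*23=69
  Job (p=9,w=1): C=32, w*C=1*32=32
Total weighted completion time = 191

191


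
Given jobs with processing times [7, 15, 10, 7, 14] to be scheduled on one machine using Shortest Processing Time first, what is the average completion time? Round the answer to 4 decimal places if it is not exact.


Sort jobs by processing time (SPT order): [7, 7, 10, 14, 15]
Compute completion times sequentially:
  Job 1: processing = 7, completes at 7
  Job 2: processing = 7, completes at 14
  Job 3: processing = 10, completes at 24
  Job 4: processing = 14, completes at 38
  Job 5: processing = 15, completes at 53
Sum of completion times = 136
Average completion time = 136/5 = 27.2

27.2


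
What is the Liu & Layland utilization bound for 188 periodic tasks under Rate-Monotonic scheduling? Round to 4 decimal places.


Compute 2^(1/188) = 1.0036937583
Subtract 1: 1.0036937583 - 1 = 0.0036937583
Multiply by n: 188 * 0.0036937583 = 0.6944265604
Round to 4 dp: 0.6944

0.6944


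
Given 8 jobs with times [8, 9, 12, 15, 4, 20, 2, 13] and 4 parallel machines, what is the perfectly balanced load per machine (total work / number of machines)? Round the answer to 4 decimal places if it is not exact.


Total processing time = 8 + 9 + 12 + 15 + 4 + 20 + 2 + 13 = 83
Number of machines = 4
Ideal balanced load = 83 / 4 = 20.75

20.75


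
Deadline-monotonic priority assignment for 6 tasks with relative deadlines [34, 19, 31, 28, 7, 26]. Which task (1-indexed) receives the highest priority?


Sort tasks by relative deadline (ascending):
  Task 5: deadline = 7
  Task 2: deadline = 19
  Task 6: deadline = 26
  Task 4: deadline = 28
  Task 3: deadline = 31
  Task 1: deadline = 34
Priority order (highest first): [5, 2, 6, 4, 3, 1]
Highest priority task = 5

5


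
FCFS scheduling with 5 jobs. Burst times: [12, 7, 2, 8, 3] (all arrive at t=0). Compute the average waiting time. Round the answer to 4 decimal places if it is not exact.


FCFS order (as given): [12, 7, 2, 8, 3]
Waiting times:
  Job 1: wait = 0
  Job 2: wait = 12
  Job 3: wait = 19
  Job 4: wait = 21
  Job 5: wait = 29
Sum of waiting times = 81
Average waiting time = 81/5 = 16.2

16.2


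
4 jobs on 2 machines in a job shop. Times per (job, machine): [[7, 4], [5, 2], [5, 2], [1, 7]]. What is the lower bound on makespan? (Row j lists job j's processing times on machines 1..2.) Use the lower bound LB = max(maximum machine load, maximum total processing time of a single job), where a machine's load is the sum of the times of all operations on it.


Machine loads:
  Machine 1: 7 + 5 + 5 + 1 = 18
  Machine 2: 4 + 2 + 2 + 7 = 15
Max machine load = 18
Job totals:
  Job 1: 11
  Job 2: 7
  Job 3: 7
  Job 4: 8
Max job total = 11
Lower bound = max(18, 11) = 18

18


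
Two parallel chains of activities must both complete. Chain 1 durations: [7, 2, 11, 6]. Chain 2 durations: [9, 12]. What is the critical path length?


Path A total = 7 + 2 + 11 + 6 = 26
Path B total = 9 + 12 = 21
Critical path = longest path = max(26, 21) = 26

26


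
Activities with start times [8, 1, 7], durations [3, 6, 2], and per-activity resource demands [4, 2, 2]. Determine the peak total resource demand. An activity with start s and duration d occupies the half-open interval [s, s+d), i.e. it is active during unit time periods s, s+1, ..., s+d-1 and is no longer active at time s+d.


Each activity i is active on [start_i, start_i + duration_i).
Compute total resource usage per time slot:
  t=0: active resources = [], total = 0
  t=1: active resources = [2], total = 2
  t=2: active resources = [2], total = 2
  t=3: active resources = [2], total = 2
  t=4: active resources = [2], total = 2
  t=5: active resources = [2], total = 2
  t=6: active resources = [2], total = 2
  t=7: active resources = [2], total = 2
  t=8: active resources = [4, 2], total = 6
  t=9: active resources = [4], total = 4
  t=10: active resources = [4], total = 4
Peak resource demand = 6

6


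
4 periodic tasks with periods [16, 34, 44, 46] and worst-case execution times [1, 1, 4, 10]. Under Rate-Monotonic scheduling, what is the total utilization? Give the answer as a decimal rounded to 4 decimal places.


Compute individual utilizations (exact fractions):
  Task 1: C/T = 1/16 (approx. 0.0625)
  Task 2: C/T = 1/34 (approx. 0.0294)
  Task 3: C/T = 4/44 = 1/11 (approx. 0.0909)
  Task 4: C/T = 10/46 = 5/23 (approx. 0.2174)
Total utilization U = 1/16 + 1/34 + 1/11 + 5/23 = 27541/68816
Rounded to 4 decimal places: U = 0.4002
RM (Liu & Layland) bound for 4 tasks = 0.756828; compare with U = 27541/68816 (approx. 0.400212)
U <= bound, so schedulable by RM sufficient condition.

0.4002


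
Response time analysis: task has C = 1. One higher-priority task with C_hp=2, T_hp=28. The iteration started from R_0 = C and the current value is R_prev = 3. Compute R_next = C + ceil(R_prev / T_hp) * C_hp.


R_next = C + ceil(R_prev / T_hp) * C_hp
ceil(3 / 28) = ceil(0.1071) = 1
Interference = 1 * 2 = 2
R_next = 1 + 2 = 3
R_next = R_prev, so the iteration has converged (response time = 3).

3


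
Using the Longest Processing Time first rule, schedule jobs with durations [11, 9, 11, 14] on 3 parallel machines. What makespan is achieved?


Sort jobs in decreasing order (LPT): [14, 11, 11, 9]
Assign each job to the least loaded machine:
  Machine 1: jobs [14], load = 14
  Machine 2: jobs [11, 9], load = 20
  Machine 3: jobs [11], load = 11
Makespan = max load = 20

20


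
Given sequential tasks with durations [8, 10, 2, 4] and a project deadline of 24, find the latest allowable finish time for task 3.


LF(activity 3) = deadline - sum of successor durations
Successors: activities 4 through 4 with durations [4]
Sum of successor durations = 4
LF = 24 - 4 = 20

20


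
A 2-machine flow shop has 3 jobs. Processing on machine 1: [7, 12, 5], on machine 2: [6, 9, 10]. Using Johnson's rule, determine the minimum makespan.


Apply Johnson's rule:
  Group 1 (a <= b): [(3, 5, 10)]
  Group 2 (a > b): [(2, 12, 9), (1, 7, 6)]
Optimal job order: [3, 2, 1]
Schedule:
  Job 3: M1 done at 5, M2 done at 15
  Job 2: M1 done at 17, M2 done at 26
  Job 1: M1 done at 24, M2 done at 32
Makespan = 32

32


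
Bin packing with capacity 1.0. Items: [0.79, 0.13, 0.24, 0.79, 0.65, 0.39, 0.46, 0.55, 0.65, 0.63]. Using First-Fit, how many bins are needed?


Place items sequentially using First-Fit:
  Item 0.79 -> new Bin 1
  Item 0.13 -> Bin 1 (now 0.92)
  Item 0.24 -> new Bin 2
  Item 0.79 -> new Bin 3
  Item 0.65 -> Bin 2 (now 0.89)
  Item 0.39 -> new Bin 4
  Item 0.46 -> Bin 4 (now 0.85)
  Item 0.55 -> new Bin 5
  Item 0.65 -> new Bin 6
  Item 0.63 -> new Bin 7
Total bins used = 7

7


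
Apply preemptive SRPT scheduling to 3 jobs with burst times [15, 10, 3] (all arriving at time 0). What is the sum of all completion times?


Since all jobs arrive at t=0, SRPT equals SPT ordering.
SPT order: [3, 10, 15]
Completion times:
  Job 1: p=3, C=3
  Job 2: p=10, C=13
  Job 3: p=15, C=28
Total completion time = 3 + 13 + 28 = 44

44


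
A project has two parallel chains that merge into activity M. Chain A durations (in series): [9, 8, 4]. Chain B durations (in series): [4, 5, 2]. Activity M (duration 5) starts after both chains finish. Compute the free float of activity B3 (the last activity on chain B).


ES(B3) = sum of predecessors on chain B = 9
EF(B3) = ES + duration = 9 + 2 = 11
Successor of B3 is M. ES(M) = max(sum(A), sum(B)) = max(21, 11) = 21
Free float = ES(successor) - EF(current) = 21 - 11 = 10

10


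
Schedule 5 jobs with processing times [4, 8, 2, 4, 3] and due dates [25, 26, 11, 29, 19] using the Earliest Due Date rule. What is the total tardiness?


Sort by due date (EDD order): [(2, 11), (3, 19), (4, 25), (8, 26), (4, 29)]
Compute completion times and tardiness:
  Job 1: p=2, d=11, C=2, tardiness=max(0,2-11)=0
  Job 2: p=3, d=19, C=5, tardiness=max(0,5-19)=0
  Job 3: p=4, d=25, C=9, tardiness=max(0,9-25)=0
  Job 4: p=8, d=26, C=17, tardiness=max(0,17-26)=0
  Job 5: p=4, d=29, C=21, tardiness=max(0,21-29)=0
Total tardiness = 0

0


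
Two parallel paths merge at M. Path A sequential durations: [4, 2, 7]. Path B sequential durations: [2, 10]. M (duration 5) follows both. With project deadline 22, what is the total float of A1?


Forward pass: ES(A1) = sum of predecessors on chain A = 0
EF = ES + duration = 0 + 4 = 4
Backward pass: LF(M) = deadline = 22; LS(M) = 22 - 5 = 17
LF(A1) = LS(M) - sum(successors on chain A) = 17 - 9 = 8
LS = LF - duration = 8 - 4 = 4
Total float = LS - ES = 4 - 0 = 4

4


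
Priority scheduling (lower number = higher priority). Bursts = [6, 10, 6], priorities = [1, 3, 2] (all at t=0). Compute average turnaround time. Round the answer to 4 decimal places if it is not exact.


Sort by priority (ascending = highest first):
Order: [(1, 6), (2, 6), (3, 10)]
Completion times:
  Priority 1, burst=6, C=6
  Priority 2, burst=6, C=12
  Priority 3, burst=10, C=22
Average turnaround = 40/3 = 13.3333

13.3333


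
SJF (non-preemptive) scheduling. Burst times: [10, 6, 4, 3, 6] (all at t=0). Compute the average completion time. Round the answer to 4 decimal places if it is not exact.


SJF order (ascending): [3, 4, 6, 6, 10]
Completion times:
  Job 1: burst=3, C=3
  Job 2: burst=4, C=7
  Job 3: burst=6, C=13
  Job 4: burst=6, C=19
  Job 5: burst=10, C=29
Average completion = 71/5 = 14.2

14.2


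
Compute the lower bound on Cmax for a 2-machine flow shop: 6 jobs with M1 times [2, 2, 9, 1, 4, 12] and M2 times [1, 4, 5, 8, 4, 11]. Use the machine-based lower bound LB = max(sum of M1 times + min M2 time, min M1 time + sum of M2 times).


LB1 = sum(M1 times) + min(M2 times) = 30 + 1 = 31
LB2 = min(M1 times) + sum(M2 times) = 1 + 33 = 34
Lower bound = max(LB1, LB2) = max(31, 34) = 34

34


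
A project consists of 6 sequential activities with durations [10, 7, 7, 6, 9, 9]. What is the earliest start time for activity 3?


Activity 3 starts after activities 1 through 2 complete.
Predecessor durations: [10, 7]
ES = 10 + 7 = 17

17


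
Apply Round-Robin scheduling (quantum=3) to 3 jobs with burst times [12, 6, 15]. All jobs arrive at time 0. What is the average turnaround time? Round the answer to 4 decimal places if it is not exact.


Time quantum = 3
Execution trace:
  J1 runs 3 units, time = 3
  J2 runs 3 units, time = 6
  J3 runs 3 units, time = 9
  J1 runs 3 units, time = 12
  J2 runs 3 units, time = 15
  J3 runs 3 units, time = 18
  J1 runs 3 units, time = 21
  J3 runs 3 units, time = 24
  J1 runs 3 units, time = 27
  J3 runs 3 units, time = 30
  J3 runs 3 units, time = 33
Finish times: [27, 15, 33]
Average turnaround = 75/3 = 25.0

25.0


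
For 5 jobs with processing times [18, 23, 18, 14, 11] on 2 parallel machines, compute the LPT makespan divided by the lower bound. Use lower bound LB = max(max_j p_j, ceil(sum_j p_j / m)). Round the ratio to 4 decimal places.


LPT order: [23, 18, 18, 14, 11]
Machine loads after assignment: [37, 47]
LPT makespan = 47
Lower bound = max(max_job, ceil(total/2)) = max(23, 42) = 42
Ratio = 47 / 42 = 1.119

1.119


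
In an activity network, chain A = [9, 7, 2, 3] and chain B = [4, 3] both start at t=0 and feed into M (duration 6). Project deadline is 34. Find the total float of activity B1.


Forward pass: ES(B1) = sum of predecessors on chain B = 0
EF = ES + duration = 0 + 4 = 4
Backward pass: LF(M) = deadline = 34; LS(M) = 34 - 6 = 28
LF(B1) = LS(M) - sum(successors on chain B) = 28 - 3 = 25
LS = LF - duration = 25 - 4 = 21
Total float = LS - ES = 21 - 0 = 21

21


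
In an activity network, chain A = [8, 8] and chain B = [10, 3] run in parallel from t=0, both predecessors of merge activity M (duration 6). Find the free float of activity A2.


ES(A2) = sum of predecessors on chain A = 8
EF(A2) = ES + duration = 8 + 8 = 16
Successor of A2 is M. ES(M) = max(sum(A), sum(B)) = max(16, 13) = 16
Free float = ES(successor) - EF(current) = 16 - 16 = 0

0


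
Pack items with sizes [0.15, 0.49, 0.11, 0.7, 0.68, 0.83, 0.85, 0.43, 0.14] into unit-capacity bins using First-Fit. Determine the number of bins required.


Place items sequentially using First-Fit:
  Item 0.15 -> new Bin 1
  Item 0.49 -> Bin 1 (now 0.64)
  Item 0.11 -> Bin 1 (now 0.75)
  Item 0.7 -> new Bin 2
  Item 0.68 -> new Bin 3
  Item 0.83 -> new Bin 4
  Item 0.85 -> new Bin 5
  Item 0.43 -> new Bin 6
  Item 0.14 -> Bin 1 (now 0.89)
Total bins used = 6

6


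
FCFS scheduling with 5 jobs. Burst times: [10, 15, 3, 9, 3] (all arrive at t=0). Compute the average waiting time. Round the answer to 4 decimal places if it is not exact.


FCFS order (as given): [10, 15, 3, 9, 3]
Waiting times:
  Job 1: wait = 0
  Job 2: wait = 10
  Job 3: wait = 25
  Job 4: wait = 28
  Job 5: wait = 37
Sum of waiting times = 100
Average waiting time = 100/5 = 20.0

20.0


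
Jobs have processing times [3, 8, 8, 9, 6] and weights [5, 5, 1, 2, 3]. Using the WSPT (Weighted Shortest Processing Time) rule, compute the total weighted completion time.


Compute p/w ratios and sort ascending (WSPT): [(3, 5), (8, 5), (6, 3), (9, 2), (8, 1)]
Compute weighted completion times:
  Job (p=3,w=5): C=3, w*C=5*3=15
  Job (p=8,w=5): C=11, w*C=5*11=55
  Job (p=6,w=3): C=17, w*C=3*17=51
  Job (p=9,w=2): C=26, w*C=2*26=52
  Job (p=8,w=1): C=34, w*C=1*34=34
Total weighted completion time = 207

207


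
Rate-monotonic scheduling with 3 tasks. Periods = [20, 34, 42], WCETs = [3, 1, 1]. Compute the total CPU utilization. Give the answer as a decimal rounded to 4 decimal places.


Compute individual utilizations (exact fractions):
  Task 1: C/T = 3/20 (approx. 0.15)
  Task 2: C/T = 1/34 (approx. 0.0294)
  Task 3: C/T = 1/42 (approx. 0.0238)
Total utilization U = 3/20 + 1/34 + 1/42 = 1451/7140
Rounded to 4 decimal places: U = 0.2032
RM (Liu & Layland) bound for 3 tasks = 0.779763; compare with U = 1451/7140 (approx. 0.203221)
U <= bound, so schedulable by RM sufficient condition.

0.2032


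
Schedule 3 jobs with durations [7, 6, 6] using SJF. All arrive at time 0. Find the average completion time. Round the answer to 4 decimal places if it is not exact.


SJF order (ascending): [6, 6, 7]
Completion times:
  Job 1: burst=6, C=6
  Job 2: burst=6, C=12
  Job 3: burst=7, C=19
Average completion = 37/3 = 12.3333

12.3333


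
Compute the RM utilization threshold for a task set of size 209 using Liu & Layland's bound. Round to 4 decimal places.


Compute 2^(1/209) = 1.0033219993
Subtract 1: 1.0033219993 - 1 = 0.0033219993
Multiply by n: 209 * 0.0033219993 = 0.6942978537
Round to 4 dp: 0.6943

0.6943


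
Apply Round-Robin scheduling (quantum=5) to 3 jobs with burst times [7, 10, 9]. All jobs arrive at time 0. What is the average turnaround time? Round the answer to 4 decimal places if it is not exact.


Time quantum = 5
Execution trace:
  J1 runs 5 units, time = 5
  J2 runs 5 units, time = 10
  J3 runs 5 units, time = 15
  J1 runs 2 units, time = 17
  J2 runs 5 units, time = 22
  J3 runs 4 units, time = 26
Finish times: [17, 22, 26]
Average turnaround = 65/3 = 21.6667

21.6667


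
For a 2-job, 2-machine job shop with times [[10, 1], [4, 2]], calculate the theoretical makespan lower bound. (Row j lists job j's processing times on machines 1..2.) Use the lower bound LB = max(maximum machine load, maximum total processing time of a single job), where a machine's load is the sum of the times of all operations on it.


Machine loads:
  Machine 1: 10 + 4 = 14
  Machine 2: 1 + 2 = 3
Max machine load = 14
Job totals:
  Job 1: 11
  Job 2: 6
Max job total = 11
Lower bound = max(14, 11) = 14

14


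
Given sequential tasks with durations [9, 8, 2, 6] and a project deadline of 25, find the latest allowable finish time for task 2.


LF(activity 2) = deadline - sum of successor durations
Successors: activities 3 through 4 with durations [2, 6]
Sum of successor durations = 8
LF = 25 - 8 = 17

17


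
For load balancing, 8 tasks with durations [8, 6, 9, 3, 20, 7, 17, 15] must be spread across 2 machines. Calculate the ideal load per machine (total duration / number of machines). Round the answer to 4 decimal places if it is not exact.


Total processing time = 8 + 6 + 9 + 3 + 20 + 7 + 17 + 15 = 85
Number of machines = 2
Ideal balanced load = 85 / 2 = 42.5

42.5


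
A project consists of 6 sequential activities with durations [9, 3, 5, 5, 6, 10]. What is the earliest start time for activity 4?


Activity 4 starts after activities 1 through 3 complete.
Predecessor durations: [9, 3, 5]
ES = 9 + 3 + 5 = 17

17


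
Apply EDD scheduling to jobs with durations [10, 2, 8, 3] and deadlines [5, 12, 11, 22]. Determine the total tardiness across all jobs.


Sort by due date (EDD order): [(10, 5), (8, 11), (2, 12), (3, 22)]
Compute completion times and tardiness:
  Job 1: p=10, d=5, C=10, tardiness=max(0,10-5)=5
  Job 2: p=8, d=11, C=18, tardiness=max(0,18-11)=7
  Job 3: p=2, d=12, C=20, tardiness=max(0,20-12)=8
  Job 4: p=3, d=22, C=23, tardiness=max(0,23-22)=1
Total tardiness = 21

21


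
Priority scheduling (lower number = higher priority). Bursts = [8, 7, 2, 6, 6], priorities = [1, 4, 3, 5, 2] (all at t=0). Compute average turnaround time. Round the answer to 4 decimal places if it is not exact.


Sort by priority (ascending = highest first):
Order: [(1, 8), (2, 6), (3, 2), (4, 7), (5, 6)]
Completion times:
  Priority 1, burst=8, C=8
  Priority 2, burst=6, C=14
  Priority 3, burst=2, C=16
  Priority 4, burst=7, C=23
  Priority 5, burst=6, C=29
Average turnaround = 90/5 = 18.0

18.0


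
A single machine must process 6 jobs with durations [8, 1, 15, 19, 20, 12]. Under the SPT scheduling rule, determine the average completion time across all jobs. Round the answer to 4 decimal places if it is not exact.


Sort jobs by processing time (SPT order): [1, 8, 12, 15, 19, 20]
Compute completion times sequentially:
  Job 1: processing = 1, completes at 1
  Job 2: processing = 8, completes at 9
  Job 3: processing = 12, completes at 21
  Job 4: processing = 15, completes at 36
  Job 5: processing = 19, completes at 55
  Job 6: processing = 20, completes at 75
Sum of completion times = 197
Average completion time = 197/6 = 32.8333

32.8333


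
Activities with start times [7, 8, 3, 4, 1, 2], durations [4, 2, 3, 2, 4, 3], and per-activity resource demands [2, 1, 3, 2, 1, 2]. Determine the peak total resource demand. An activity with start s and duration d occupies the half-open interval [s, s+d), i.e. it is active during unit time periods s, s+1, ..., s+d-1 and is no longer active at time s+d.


Each activity i is active on [start_i, start_i + duration_i).
Compute total resource usage per time slot:
  t=0: active resources = [], total = 0
  t=1: active resources = [1], total = 1
  t=2: active resources = [1, 2], total = 3
  t=3: active resources = [3, 1, 2], total = 6
  t=4: active resources = [3, 2, 1, 2], total = 8
  t=5: active resources = [3, 2], total = 5
  t=6: active resources = [], total = 0
  t=7: active resources = [2], total = 2
  t=8: active resources = [2, 1], total = 3
  t=9: active resources = [2, 1], total = 3
  t=10: active resources = [2], total = 2
Peak resource demand = 8

8


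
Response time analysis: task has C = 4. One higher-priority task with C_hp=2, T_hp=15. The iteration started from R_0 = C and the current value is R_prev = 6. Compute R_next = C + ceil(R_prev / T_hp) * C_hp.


R_next = C + ceil(R_prev / T_hp) * C_hp
ceil(6 / 15) = ceil(0.4) = 1
Interference = 1 * 2 = 2
R_next = 4 + 2 = 6
R_next = R_prev, so the iteration has converged (response time = 6).

6


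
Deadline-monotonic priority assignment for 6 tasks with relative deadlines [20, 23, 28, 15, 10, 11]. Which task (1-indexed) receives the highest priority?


Sort tasks by relative deadline (ascending):
  Task 5: deadline = 10
  Task 6: deadline = 11
  Task 4: deadline = 15
  Task 1: deadline = 20
  Task 2: deadline = 23
  Task 3: deadline = 28
Priority order (highest first): [5, 6, 4, 1, 2, 3]
Highest priority task = 5

5


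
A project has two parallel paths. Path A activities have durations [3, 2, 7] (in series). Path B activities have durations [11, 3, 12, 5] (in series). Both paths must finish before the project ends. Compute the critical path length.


Path A total = 3 + 2 + 7 = 12
Path B total = 11 + 3 + 12 + 5 = 31
Critical path = longest path = max(12, 31) = 31

31


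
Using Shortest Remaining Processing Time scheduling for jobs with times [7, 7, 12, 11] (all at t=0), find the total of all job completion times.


Since all jobs arrive at t=0, SRPT equals SPT ordering.
SPT order: [7, 7, 11, 12]
Completion times:
  Job 1: p=7, C=7
  Job 2: p=7, C=14
  Job 3: p=11, C=25
  Job 4: p=12, C=37
Total completion time = 7 + 14 + 25 + 37 = 83

83


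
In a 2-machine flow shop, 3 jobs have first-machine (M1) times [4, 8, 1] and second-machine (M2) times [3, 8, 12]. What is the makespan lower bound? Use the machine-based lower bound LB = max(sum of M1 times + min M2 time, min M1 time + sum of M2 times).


LB1 = sum(M1 times) + min(M2 times) = 13 + 3 = 16
LB2 = min(M1 times) + sum(M2 times) = 1 + 23 = 24
Lower bound = max(LB1, LB2) = max(16, 24) = 24

24


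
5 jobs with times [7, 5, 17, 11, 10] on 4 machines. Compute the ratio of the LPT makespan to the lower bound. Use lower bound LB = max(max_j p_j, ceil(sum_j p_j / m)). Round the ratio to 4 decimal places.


LPT order: [17, 11, 10, 7, 5]
Machine loads after assignment: [17, 11, 10, 12]
LPT makespan = 17
Lower bound = max(max_job, ceil(total/4)) = max(17, 13) = 17
Ratio = 17 / 17 = 1.0

1.0


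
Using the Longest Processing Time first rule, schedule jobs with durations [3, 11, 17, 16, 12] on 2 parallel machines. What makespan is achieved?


Sort jobs in decreasing order (LPT): [17, 16, 12, 11, 3]
Assign each job to the least loaded machine:
  Machine 1: jobs [17, 11, 3], load = 31
  Machine 2: jobs [16, 12], load = 28
Makespan = max load = 31

31


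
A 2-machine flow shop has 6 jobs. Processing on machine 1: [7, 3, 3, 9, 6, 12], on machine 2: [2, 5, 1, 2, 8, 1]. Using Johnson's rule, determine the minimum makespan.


Apply Johnson's rule:
  Group 1 (a <= b): [(2, 3, 5), (5, 6, 8)]
  Group 2 (a > b): [(1, 7, 2), (4, 9, 2), (3, 3, 1), (6, 12, 1)]
Optimal job order: [2, 5, 1, 4, 3, 6]
Schedule:
  Job 2: M1 done at 3, M2 done at 8
  Job 5: M1 done at 9, M2 done at 17
  Job 1: M1 done at 16, M2 done at 19
  Job 4: M1 done at 25, M2 done at 27
  Job 3: M1 done at 28, M2 done at 29
  Job 6: M1 done at 40, M2 done at 41
Makespan = 41

41


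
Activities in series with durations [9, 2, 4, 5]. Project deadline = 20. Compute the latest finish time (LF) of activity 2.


LF(activity 2) = deadline - sum of successor durations
Successors: activities 3 through 4 with durations [4, 5]
Sum of successor durations = 9
LF = 20 - 9 = 11

11


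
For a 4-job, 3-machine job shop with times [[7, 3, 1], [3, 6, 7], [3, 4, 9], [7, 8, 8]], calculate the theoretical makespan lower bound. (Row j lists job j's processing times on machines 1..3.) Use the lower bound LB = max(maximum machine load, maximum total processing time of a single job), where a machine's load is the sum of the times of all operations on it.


Machine loads:
  Machine 1: 7 + 3 + 3 + 7 = 20
  Machine 2: 3 + 6 + 4 + 8 = 21
  Machine 3: 1 + 7 + 9 + 8 = 25
Max machine load = 25
Job totals:
  Job 1: 11
  Job 2: 16
  Job 3: 16
  Job 4: 23
Max job total = 23
Lower bound = max(25, 23) = 25

25


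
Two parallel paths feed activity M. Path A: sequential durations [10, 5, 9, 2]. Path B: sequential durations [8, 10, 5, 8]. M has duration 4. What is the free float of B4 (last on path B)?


ES(B4) = sum of predecessors on chain B = 23
EF(B4) = ES + duration = 23 + 8 = 31
Successor of B4 is M. ES(M) = max(sum(A), sum(B)) = max(26, 31) = 31
Free float = ES(successor) - EF(current) = 31 - 31 = 0

0


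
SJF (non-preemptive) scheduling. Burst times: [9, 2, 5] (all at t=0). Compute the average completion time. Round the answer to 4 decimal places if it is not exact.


SJF order (ascending): [2, 5, 9]
Completion times:
  Job 1: burst=2, C=2
  Job 2: burst=5, C=7
  Job 3: burst=9, C=16
Average completion = 25/3 = 8.3333

8.3333


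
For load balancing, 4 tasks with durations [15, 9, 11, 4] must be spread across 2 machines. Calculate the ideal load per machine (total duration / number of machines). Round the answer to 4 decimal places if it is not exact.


Total processing time = 15 + 9 + 11 + 4 = 39
Number of machines = 2
Ideal balanced load = 39 / 2 = 19.5

19.5


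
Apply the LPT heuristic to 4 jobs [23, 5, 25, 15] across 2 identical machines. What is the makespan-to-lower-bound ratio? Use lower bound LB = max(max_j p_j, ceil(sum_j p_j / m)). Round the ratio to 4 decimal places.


LPT order: [25, 23, 15, 5]
Machine loads after assignment: [30, 38]
LPT makespan = 38
Lower bound = max(max_job, ceil(total/2)) = max(25, 34) = 34
Ratio = 38 / 34 = 1.1176

1.1176


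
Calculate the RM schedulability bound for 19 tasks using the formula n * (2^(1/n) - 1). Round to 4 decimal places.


Compute 2^(1/19) = 1.0371550444
Subtract 1: 1.0371550444 - 1 = 0.0371550444
Multiply by n: 19 * 0.0371550444 = 0.7059458436
Round to 4 dp: 0.7059

0.7059


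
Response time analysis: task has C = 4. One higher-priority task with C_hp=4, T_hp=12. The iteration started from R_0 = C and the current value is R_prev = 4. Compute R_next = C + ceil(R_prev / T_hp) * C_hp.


R_next = C + ceil(R_prev / T_hp) * C_hp
ceil(4 / 12) = ceil(0.3333) = 1
Interference = 1 * 4 = 4
R_next = 4 + 4 = 8

8


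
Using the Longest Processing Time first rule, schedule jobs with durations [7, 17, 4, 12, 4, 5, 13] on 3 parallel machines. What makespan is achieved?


Sort jobs in decreasing order (LPT): [17, 13, 12, 7, 5, 4, 4]
Assign each job to the least loaded machine:
  Machine 1: jobs [17, 4], load = 21
  Machine 2: jobs [13, 5, 4], load = 22
  Machine 3: jobs [12, 7], load = 19
Makespan = max load = 22

22


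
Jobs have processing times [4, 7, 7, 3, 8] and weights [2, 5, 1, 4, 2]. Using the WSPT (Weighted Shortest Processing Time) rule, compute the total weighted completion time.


Compute p/w ratios and sort ascending (WSPT): [(3, 4), (7, 5), (4, 2), (8, 2), (7, 1)]
Compute weighted completion times:
  Job (p=3,w=4): C=3, w*C=4*3=12
  Job (p=7,w=5): C=10, w*C=5*10=50
  Job (p=4,w=2): C=14, w*C=2*14=28
  Job (p=8,w=2): C=22, w*C=2*22=44
  Job (p=7,w=1): C=29, w*C=1*29=29
Total weighted completion time = 163

163


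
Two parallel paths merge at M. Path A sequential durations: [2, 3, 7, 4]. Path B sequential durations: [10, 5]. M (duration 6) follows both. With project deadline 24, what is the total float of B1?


Forward pass: ES(B1) = sum of predecessors on chain B = 0
EF = ES + duration = 0 + 10 = 10
Backward pass: LF(M) = deadline = 24; LS(M) = 24 - 6 = 18
LF(B1) = LS(M) - sum(successors on chain B) = 18 - 5 = 13
LS = LF - duration = 13 - 10 = 3
Total float = LS - ES = 3 - 0 = 3

3


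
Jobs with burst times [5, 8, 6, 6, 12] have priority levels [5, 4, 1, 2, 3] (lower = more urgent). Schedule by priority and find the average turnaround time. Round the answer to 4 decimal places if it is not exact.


Sort by priority (ascending = highest first):
Order: [(1, 6), (2, 6), (3, 12), (4, 8), (5, 5)]
Completion times:
  Priority 1, burst=6, C=6
  Priority 2, burst=6, C=12
  Priority 3, burst=12, C=24
  Priority 4, burst=8, C=32
  Priority 5, burst=5, C=37
Average turnaround = 111/5 = 22.2

22.2


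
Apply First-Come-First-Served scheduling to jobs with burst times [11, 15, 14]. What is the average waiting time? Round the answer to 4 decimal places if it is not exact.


FCFS order (as given): [11, 15, 14]
Waiting times:
  Job 1: wait = 0
  Job 2: wait = 11
  Job 3: wait = 26
Sum of waiting times = 37
Average waiting time = 37/3 = 12.3333

12.3333


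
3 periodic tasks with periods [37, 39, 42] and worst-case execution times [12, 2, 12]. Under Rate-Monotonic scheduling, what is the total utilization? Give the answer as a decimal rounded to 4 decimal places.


Compute individual utilizations (exact fractions):
  Task 1: C/T = 12/37 (approx. 0.3243)
  Task 2: C/T = 2/39 (approx. 0.0513)
  Task 3: C/T = 12/42 = 2/7 (approx. 0.2857)
Total utilization U = 12/37 + 2/39 + 2/7 = 6680/10101
Rounded to 4 decimal places: U = 0.6613
RM (Liu & Layland) bound for 3 tasks = 0.779763; compare with U = 6680/10101 (approx. 0.661321)
U <= bound, so schedulable by RM sufficient condition.

0.6613


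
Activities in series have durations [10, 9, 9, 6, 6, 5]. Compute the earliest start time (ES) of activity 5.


Activity 5 starts after activities 1 through 4 complete.
Predecessor durations: [10, 9, 9, 6]
ES = 10 + 9 + 9 + 6 = 34

34


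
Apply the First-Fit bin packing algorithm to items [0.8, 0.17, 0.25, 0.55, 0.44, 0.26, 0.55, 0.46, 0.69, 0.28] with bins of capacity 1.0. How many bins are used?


Place items sequentially using First-Fit:
  Item 0.8 -> new Bin 1
  Item 0.17 -> Bin 1 (now 0.97)
  Item 0.25 -> new Bin 2
  Item 0.55 -> Bin 2 (now 0.8)
  Item 0.44 -> new Bin 3
  Item 0.26 -> Bin 3 (now 0.7)
  Item 0.55 -> new Bin 4
  Item 0.46 -> new Bin 5
  Item 0.69 -> new Bin 6
  Item 0.28 -> Bin 3 (now 0.98)
Total bins used = 6

6


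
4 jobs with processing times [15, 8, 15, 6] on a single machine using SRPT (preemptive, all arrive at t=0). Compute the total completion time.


Since all jobs arrive at t=0, SRPT equals SPT ordering.
SPT order: [6, 8, 15, 15]
Completion times:
  Job 1: p=6, C=6
  Job 2: p=8, C=14
  Job 3: p=15, C=29
  Job 4: p=15, C=44
Total completion time = 6 + 14 + 29 + 44 = 93

93


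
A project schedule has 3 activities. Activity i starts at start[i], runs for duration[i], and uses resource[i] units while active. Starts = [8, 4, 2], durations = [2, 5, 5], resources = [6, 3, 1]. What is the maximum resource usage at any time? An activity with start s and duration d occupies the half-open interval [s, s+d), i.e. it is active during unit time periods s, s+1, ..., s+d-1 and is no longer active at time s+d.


Each activity i is active on [start_i, start_i + duration_i).
Compute total resource usage per time slot:
  t=0: active resources = [], total = 0
  t=1: active resources = [], total = 0
  t=2: active resources = [1], total = 1
  t=3: active resources = [1], total = 1
  t=4: active resources = [3, 1], total = 4
  t=5: active resources = [3, 1], total = 4
  t=6: active resources = [3, 1], total = 4
  t=7: active resources = [3], total = 3
  t=8: active resources = [6, 3], total = 9
  t=9: active resources = [6], total = 6
Peak resource demand = 9

9


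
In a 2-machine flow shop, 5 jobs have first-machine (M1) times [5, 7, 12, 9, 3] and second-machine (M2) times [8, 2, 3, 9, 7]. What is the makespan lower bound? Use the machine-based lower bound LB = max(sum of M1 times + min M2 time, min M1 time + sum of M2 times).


LB1 = sum(M1 times) + min(M2 times) = 36 + 2 = 38
LB2 = min(M1 times) + sum(M2 times) = 3 + 29 = 32
Lower bound = max(LB1, LB2) = max(38, 32) = 38

38


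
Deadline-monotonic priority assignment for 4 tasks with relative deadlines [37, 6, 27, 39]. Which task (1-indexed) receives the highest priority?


Sort tasks by relative deadline (ascending):
  Task 2: deadline = 6
  Task 3: deadline = 27
  Task 1: deadline = 37
  Task 4: deadline = 39
Priority order (highest first): [2, 3, 1, 4]
Highest priority task = 2

2


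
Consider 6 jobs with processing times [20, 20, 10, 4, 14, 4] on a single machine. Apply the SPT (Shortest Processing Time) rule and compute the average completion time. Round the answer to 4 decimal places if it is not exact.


Sort jobs by processing time (SPT order): [4, 4, 10, 14, 20, 20]
Compute completion times sequentially:
  Job 1: processing = 4, completes at 4
  Job 2: processing = 4, completes at 8
  Job 3: processing = 10, completes at 18
  Job 4: processing = 14, completes at 32
  Job 5: processing = 20, completes at 52
  Job 6: processing = 20, completes at 72
Sum of completion times = 186
Average completion time = 186/6 = 31.0

31.0


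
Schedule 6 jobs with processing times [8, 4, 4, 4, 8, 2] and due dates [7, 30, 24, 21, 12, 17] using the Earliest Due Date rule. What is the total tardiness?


Sort by due date (EDD order): [(8, 7), (8, 12), (2, 17), (4, 21), (4, 24), (4, 30)]
Compute completion times and tardiness:
  Job 1: p=8, d=7, C=8, tardiness=max(0,8-7)=1
  Job 2: p=8, d=12, C=16, tardiness=max(0,16-12)=4
  Job 3: p=2, d=17, C=18, tardiness=max(0,18-17)=1
  Job 4: p=4, d=21, C=22, tardiness=max(0,22-21)=1
  Job 5: p=4, d=24, C=26, tardiness=max(0,26-24)=2
  Job 6: p=4, d=30, C=30, tardiness=max(0,30-30)=0
Total tardiness = 9

9


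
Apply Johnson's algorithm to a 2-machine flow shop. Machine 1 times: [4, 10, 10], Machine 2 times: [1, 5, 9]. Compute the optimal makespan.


Apply Johnson's rule:
  Group 1 (a <= b): []
  Group 2 (a > b): [(3, 10, 9), (2, 10, 5), (1, 4, 1)]
Optimal job order: [3, 2, 1]
Schedule:
  Job 3: M1 done at 10, M2 done at 19
  Job 2: M1 done at 20, M2 done at 25
  Job 1: M1 done at 24, M2 done at 26
Makespan = 26

26


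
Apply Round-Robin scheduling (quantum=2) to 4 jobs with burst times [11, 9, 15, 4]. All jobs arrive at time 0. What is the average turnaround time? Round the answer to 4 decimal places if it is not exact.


Time quantum = 2
Execution trace:
  J1 runs 2 units, time = 2
  J2 runs 2 units, time = 4
  J3 runs 2 units, time = 6
  J4 runs 2 units, time = 8
  J1 runs 2 units, time = 10
  J2 runs 2 units, time = 12
  J3 runs 2 units, time = 14
  J4 runs 2 units, time = 16
  J1 runs 2 units, time = 18
  J2 runs 2 units, time = 20
  J3 runs 2 units, time = 22
  J1 runs 2 units, time = 24
  J2 runs 2 units, time = 26
  J3 runs 2 units, time = 28
  J1 runs 2 units, time = 30
  J2 runs 1 units, time = 31
  J3 runs 2 units, time = 33
  J1 runs 1 units, time = 34
  J3 runs 2 units, time = 36
  J3 runs 2 units, time = 38
  J3 runs 1 units, time = 39
Finish times: [34, 31, 39, 16]
Average turnaround = 120/4 = 30.0

30.0


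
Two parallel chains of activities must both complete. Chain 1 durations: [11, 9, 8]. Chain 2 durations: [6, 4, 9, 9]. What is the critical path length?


Path A total = 11 + 9 + 8 = 28
Path B total = 6 + 4 + 9 + 9 = 28
Critical path = longest path = max(28, 28) = 28

28


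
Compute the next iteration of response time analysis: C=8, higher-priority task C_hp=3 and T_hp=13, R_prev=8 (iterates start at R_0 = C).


R_next = C + ceil(R_prev / T_hp) * C_hp
ceil(8 / 13) = ceil(0.6154) = 1
Interference = 1 * 3 = 3
R_next = 8 + 3 = 11

11


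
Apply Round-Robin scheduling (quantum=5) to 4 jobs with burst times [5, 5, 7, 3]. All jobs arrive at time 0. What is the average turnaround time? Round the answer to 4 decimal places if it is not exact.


Time quantum = 5
Execution trace:
  J1 runs 5 units, time = 5
  J2 runs 5 units, time = 10
  J3 runs 5 units, time = 15
  J4 runs 3 units, time = 18
  J3 runs 2 units, time = 20
Finish times: [5, 10, 20, 18]
Average turnaround = 53/4 = 13.25

13.25
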